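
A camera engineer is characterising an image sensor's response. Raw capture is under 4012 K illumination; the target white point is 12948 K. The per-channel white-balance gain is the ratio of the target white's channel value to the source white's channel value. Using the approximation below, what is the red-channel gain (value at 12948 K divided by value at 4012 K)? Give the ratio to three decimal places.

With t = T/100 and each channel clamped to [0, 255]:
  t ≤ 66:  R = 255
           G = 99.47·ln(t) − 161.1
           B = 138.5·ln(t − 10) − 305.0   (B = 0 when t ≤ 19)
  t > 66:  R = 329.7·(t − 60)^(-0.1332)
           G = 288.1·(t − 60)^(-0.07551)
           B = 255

At 4012 K (t = 40.12):
  R = 255 by definition for t ≤ 66.
At 12948 K (t = 129.48):
  R = 329.7·(129.48 − 60)^(-0.1332) = 329.7·69.48^(-0.1332) = 329.7·0.56841 = 187.406.
Gain = 187.406 / 255.000 = 0.7349 → 0.735.

0.735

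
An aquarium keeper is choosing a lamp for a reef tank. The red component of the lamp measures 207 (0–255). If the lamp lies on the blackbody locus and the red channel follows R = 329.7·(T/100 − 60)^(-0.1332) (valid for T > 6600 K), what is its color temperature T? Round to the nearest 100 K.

9300 K

(t − 60)^(-0.1332) = 207/329.7 = 0.62784.
t − 60 = 0.62784^(1/-0.1332) = 0.62784^(-7.508) = 32.933, so t = 92.933.
T = 100·t = 9293 K → 9300 K to the nearest 100 K.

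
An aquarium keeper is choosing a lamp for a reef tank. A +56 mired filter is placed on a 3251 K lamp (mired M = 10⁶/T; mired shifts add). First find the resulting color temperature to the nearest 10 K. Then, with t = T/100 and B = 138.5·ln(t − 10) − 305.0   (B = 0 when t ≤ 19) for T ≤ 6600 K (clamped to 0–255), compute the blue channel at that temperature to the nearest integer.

91

M_in = 10⁶/3251 = 307.60; M_out = 307.60 + (+56) = 363.60.
T_out = 10⁶/363.60 = 2750.3 K → 2750 K; t = 27.5.
B = 138.5·ln(27.5 − 10) − 305.0 = 138.5·ln 17.5 − 305.0 = 138.5·2.8622 − 305.0 = 91.415.
Rounded: 91.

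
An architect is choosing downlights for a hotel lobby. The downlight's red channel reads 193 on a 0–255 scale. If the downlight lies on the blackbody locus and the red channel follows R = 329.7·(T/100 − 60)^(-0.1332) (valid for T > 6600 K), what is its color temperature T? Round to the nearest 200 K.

11600 K

(t − 60)^(-0.1332) = 193/329.7 = 0.58538.
t − 60 = 0.58538^(1/-0.1332) = 0.58538^(-7.508) = 55.713, so t = 115.713.
T = 100·t = 11571 K → 11600 K to the nearest 200 K.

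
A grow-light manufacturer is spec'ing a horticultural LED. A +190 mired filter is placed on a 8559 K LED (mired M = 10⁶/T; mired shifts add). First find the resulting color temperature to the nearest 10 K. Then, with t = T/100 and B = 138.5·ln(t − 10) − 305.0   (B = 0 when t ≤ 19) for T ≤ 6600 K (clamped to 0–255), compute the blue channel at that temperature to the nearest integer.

127

M_in = 10⁶/8559 = 116.84; M_out = 116.84 + (+190) = 306.84.
T_out = 10⁶/306.84 = 3259.1 K → 3260 K; t = 32.6.
B = 138.5·ln(32.6 − 10) − 305.0 = 138.5·ln 22.6 − 305.0 = 138.5·3.1179 − 305.0 = 126.836.
Rounded: 127.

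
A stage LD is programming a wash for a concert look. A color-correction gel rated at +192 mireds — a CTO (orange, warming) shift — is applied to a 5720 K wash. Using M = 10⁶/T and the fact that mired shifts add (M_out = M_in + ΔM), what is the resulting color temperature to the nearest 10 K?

M_in = 10⁶/5720 = 174.83 mireds.
M_out = 174.83 + (+192) = 366.83 mireds.
T_out = 10⁶/366.83 = 2726.1 K → 2730 K.

2730 K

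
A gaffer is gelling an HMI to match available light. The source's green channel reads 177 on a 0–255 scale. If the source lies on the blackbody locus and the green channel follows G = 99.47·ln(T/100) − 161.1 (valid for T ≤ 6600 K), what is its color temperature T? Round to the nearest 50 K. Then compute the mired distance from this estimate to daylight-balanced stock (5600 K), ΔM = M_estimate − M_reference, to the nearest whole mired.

+155 mireds

ln t = (177 + 161.1) / 99.47 = 3.3990.
t = e^3.3990 = 29.935.
T = 100·t = 2993 K → 3000 K to the nearest 50 K.
M_estimate = 10⁶/3000 = 333.33; M_reference = 10⁶/5600 = 178.57.
ΔM = 333.33 − 178.57 = 154.76 → +155 mireds.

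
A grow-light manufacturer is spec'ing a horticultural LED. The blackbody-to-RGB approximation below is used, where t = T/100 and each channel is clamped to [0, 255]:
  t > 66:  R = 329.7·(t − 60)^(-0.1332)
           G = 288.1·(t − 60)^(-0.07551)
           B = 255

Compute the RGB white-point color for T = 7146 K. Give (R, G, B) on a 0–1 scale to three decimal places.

(0.934, 0.940, 1.000)

t = 7146/100 = 71.46; the t > 66 branch applies.
R = 329.7·(71.46 − 60)^(-0.1332) = 329.7·11.46^(-0.1332) = 329.7·0.72263 = 238.251.
G = 288.1·(71.46 − 60)^(-0.07551) = 288.1·11.46^(-0.07551) = 288.1·0.83180 = 239.643.
B = 255 by definition for t > 66.
Dividing each by 255: (0.9343, 0.9398, 1.0000) → (0.934, 0.940, 1.000).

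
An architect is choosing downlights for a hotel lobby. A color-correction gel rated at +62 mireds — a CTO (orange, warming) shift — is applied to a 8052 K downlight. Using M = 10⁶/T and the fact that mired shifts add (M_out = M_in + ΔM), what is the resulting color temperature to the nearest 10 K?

5370 K

M_in = 10⁶/8052 = 124.19 mireds.
M_out = 124.19 + (+62) = 186.19 mireds.
T_out = 10⁶/186.19 = 5370.8 K → 5370 K.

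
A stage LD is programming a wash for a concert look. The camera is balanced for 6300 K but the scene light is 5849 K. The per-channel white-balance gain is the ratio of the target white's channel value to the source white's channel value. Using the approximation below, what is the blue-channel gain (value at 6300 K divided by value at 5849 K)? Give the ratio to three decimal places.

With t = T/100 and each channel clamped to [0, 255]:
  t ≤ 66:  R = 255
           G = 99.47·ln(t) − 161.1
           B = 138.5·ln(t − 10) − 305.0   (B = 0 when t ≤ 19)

1.053

At 5849 K (t = 58.49):
  B = 138.5·ln(58.49 − 10) − 305.0 = 138.5·ln 48.49 − 305.0 = 138.5·3.8814 − 305.0 = 232.568.
At 6300 K (t = 63):
  B = 138.5·ln(63 − 10) − 305.0 = 138.5·ln 53 − 305.0 = 138.5·3.9703 − 305.0 = 244.885.
Gain = 244.885 / 232.568 = 1.0530 → 1.053.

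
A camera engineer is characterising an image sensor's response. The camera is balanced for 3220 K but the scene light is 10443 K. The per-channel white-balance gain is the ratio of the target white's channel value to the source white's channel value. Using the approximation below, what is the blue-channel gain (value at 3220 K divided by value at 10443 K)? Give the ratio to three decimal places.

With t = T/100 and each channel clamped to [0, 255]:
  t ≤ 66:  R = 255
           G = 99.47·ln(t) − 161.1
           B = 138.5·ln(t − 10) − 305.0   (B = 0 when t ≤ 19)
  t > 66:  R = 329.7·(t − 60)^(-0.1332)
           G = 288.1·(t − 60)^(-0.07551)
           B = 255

At 10443 K (t = 104.43):
  B = 255 by definition for t > 66.
At 3220 K (t = 32.2):
  B = 138.5·ln(32.2 − 10) − 305.0 = 138.5·ln 22.2 − 305.0 = 138.5·3.1001 − 305.0 = 124.363.
Gain = 124.363 / 255.000 = 0.4877 → 0.488.

0.488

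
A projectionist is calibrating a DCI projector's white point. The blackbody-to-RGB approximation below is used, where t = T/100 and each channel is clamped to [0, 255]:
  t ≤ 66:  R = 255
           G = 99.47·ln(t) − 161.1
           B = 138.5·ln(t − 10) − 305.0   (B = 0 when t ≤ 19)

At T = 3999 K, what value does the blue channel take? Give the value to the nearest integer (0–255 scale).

t = 3999/100 = 39.99; the t ≤ 66 branch applies.
B = 138.5·ln(39.99 − 10) − 305.0 = 138.5·ln 29.99 − 305.0 = 138.5·3.4009 − 305.0 = 166.020.
Rounded: 166.

166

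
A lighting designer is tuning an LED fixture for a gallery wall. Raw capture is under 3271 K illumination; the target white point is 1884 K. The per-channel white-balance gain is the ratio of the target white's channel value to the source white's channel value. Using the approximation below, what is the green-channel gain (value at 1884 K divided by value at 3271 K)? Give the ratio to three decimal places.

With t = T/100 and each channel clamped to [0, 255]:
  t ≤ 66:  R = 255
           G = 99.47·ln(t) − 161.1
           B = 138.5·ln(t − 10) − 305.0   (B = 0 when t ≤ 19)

0.705

At 3271 K (t = 32.71):
  G = 99.47·ln 32.71 − 161.1 = 99.47·3.4877 − 161.1 = 185.820.
At 1884 K (t = 18.84):
  G = 99.47·ln 18.84 − 161.1 = 99.47·2.9360 − 161.1 = 130.942.
Gain = 130.942 / 185.820 = 0.7047 → 0.705.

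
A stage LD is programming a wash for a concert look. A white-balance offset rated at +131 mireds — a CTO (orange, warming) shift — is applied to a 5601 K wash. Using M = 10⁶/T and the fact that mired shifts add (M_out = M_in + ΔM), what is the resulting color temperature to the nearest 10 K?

3230 K

M_in = 10⁶/5601 = 178.54 mireds.
M_out = 178.54 + (+131) = 309.54 mireds.
T_out = 10⁶/309.54 = 3230.6 K → 3230 K.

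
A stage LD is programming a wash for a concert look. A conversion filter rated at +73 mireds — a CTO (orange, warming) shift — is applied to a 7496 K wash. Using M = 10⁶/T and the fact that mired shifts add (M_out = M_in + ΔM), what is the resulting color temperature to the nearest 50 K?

4850 K

M_in = 10⁶/7496 = 133.40 mireds.
M_out = 133.40 + (+73) = 206.40 mireds.
T_out = 10⁶/206.40 = 4844.9 K → 4850 K.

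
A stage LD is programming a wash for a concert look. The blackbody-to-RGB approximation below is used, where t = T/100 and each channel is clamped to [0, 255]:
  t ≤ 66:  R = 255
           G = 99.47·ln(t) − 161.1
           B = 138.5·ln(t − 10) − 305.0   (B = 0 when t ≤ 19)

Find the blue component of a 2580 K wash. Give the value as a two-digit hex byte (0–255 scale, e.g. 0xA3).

0x4D

t = 2580/100 = 25.8; the t ≤ 66 branch applies.
B = 138.5·ln(25.8 − 10) − 305.0 = 138.5·ln 15.8 − 305.0 = 138.5·2.7600 − 305.0 = 77.261.
Rounded: 77; in hex, 0x4D.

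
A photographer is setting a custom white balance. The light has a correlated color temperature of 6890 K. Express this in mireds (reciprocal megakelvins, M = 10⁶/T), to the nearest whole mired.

M = 10⁶ / 6890 = 145.138 → 145 mireds.

145 mireds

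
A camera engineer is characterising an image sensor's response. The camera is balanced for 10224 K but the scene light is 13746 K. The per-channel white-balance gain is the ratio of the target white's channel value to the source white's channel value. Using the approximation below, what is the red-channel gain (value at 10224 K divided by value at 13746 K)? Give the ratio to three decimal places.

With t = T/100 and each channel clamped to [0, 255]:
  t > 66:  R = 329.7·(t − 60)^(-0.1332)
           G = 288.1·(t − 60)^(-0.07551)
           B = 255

1.084

At 13746 K (t = 137.46):
  R = 329.7·(137.46 − 60)^(-0.1332) = 329.7·77.46^(-0.1332) = 329.7·0.56024 = 184.711.
At 10224 K (t = 102.24):
  R = 329.7·(102.24 − 60)^(-0.1332) = 329.7·42.24^(-0.1332) = 329.7·0.60737 = 200.250.
Gain = 200.250 / 184.711 = 1.0841 → 1.084.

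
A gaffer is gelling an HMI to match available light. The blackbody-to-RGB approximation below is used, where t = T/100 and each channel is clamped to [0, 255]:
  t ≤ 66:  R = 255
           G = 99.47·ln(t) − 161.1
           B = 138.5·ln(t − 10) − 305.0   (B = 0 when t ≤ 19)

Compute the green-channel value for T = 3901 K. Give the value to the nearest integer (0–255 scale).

203

t = 3901/100 = 39.01; the t ≤ 66 branch applies.
G = 99.47·ln 39.01 − 161.1 = 99.47·3.6638 − 161.1 = 203.340.
Rounded: 203.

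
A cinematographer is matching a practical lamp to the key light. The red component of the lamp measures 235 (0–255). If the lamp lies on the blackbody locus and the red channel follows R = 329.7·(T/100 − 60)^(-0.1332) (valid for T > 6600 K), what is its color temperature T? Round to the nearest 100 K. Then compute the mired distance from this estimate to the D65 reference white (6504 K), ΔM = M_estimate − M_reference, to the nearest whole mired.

-17 mireds

(t − 60)^(-0.1332) = 235/329.7 = 0.71277.
t − 60 = 0.71277^(1/-0.1332) = 0.71277^(-7.508) = 12.705, so t = 72.705.
T = 100·t = 7271 K → 7300 K to the nearest 100 K.
M_estimate = 10⁶/7300 = 136.99; M_reference = 10⁶/6504 = 153.75.
ΔM = 136.99 − 153.75 = -16.77 → -17 mireds.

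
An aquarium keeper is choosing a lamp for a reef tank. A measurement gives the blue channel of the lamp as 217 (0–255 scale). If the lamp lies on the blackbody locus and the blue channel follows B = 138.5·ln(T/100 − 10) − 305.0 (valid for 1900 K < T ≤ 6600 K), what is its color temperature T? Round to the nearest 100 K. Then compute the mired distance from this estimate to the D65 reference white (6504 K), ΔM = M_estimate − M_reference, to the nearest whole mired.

ln(t − 10) = (217 + 305.0) / 138.5 = 3.7690.
t − 10 = e^3.7690 = 43.335, so t = 53.335.
T = 100·t = 5333 K → 5300 K to the nearest 100 K.
M_estimate = 10⁶/5300 = 188.68; M_reference = 10⁶/6504 = 153.75.
ΔM = 188.68 − 153.75 = 34.93 → +35 mireds.

+35 mireds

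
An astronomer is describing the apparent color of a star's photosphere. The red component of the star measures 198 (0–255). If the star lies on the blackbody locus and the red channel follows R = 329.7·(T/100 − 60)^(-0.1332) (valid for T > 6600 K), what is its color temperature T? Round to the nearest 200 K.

10600 K

(t − 60)^(-0.1332) = 198/329.7 = 0.60055.
t − 60 = 0.60055^(1/-0.1332) = 0.60055^(-7.508) = 45.980, so t = 105.980.
T = 100·t = 10598 K → 10600 K to the nearest 200 K.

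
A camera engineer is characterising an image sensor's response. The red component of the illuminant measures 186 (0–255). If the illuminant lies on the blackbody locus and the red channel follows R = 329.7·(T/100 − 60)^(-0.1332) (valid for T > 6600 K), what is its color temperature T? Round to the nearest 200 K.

(t − 60)^(-0.1332) = 186/329.7 = 0.56415.
t − 60 = 0.56415^(1/-0.1332) = 0.56415^(-7.508) = 73.521, so t = 133.521.
T = 100·t = 13352 K → 13400 K to the nearest 200 K.

13400 K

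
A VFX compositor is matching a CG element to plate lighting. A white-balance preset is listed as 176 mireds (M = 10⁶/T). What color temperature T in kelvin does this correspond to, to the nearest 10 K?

5680 K

T = 10⁶ / 176 = 5681.82 K → 5680 K.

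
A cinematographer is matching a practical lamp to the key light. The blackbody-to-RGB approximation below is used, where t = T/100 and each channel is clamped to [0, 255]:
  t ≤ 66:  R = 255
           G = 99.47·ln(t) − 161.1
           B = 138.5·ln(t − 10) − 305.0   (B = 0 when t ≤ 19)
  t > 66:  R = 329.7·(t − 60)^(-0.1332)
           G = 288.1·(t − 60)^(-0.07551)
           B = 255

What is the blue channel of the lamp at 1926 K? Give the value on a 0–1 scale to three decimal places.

t = 1926/100 = 19.26; the t ≤ 66 branch applies.
B = 138.5·ln(19.26 − 10) − 305.0 = 138.5·ln 9.26 − 305.0 = 138.5·2.2257 − 305.0 = 3.260.
On a 0–1 scale: 3.260/255 = 0.0128 → 0.013.

0.013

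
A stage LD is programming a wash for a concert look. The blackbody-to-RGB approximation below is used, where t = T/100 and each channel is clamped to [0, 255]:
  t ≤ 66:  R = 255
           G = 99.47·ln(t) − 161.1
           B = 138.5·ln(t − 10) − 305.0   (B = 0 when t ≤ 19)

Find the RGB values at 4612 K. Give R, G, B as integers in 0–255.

t = 4612/100 = 46.12; the t ≤ 66 branch applies.
R = 255 by definition for t ≤ 66.
G = 99.47·ln 46.12 − 161.1 = 99.47·3.8312 − 161.1 = 219.994.
B = 138.5·ln(46.12 − 10) − 305.0 = 138.5·ln 36.12 − 305.0 = 138.5·3.5868 − 305.0 = 191.778.
Rounded: (255, 220, 192).

R=255, G=220, B=192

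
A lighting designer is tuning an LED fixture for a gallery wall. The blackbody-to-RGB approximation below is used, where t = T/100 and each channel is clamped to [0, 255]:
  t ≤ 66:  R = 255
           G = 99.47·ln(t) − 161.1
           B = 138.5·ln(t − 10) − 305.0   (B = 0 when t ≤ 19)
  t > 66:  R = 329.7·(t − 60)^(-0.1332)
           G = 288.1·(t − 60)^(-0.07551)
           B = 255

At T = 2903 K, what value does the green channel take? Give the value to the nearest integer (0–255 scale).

174

t = 2903/100 = 29.03; the t ≤ 66 branch applies.
G = 99.47·ln 29.03 − 161.1 = 99.47·3.3683 − 161.1 = 173.948.
Rounded: 174.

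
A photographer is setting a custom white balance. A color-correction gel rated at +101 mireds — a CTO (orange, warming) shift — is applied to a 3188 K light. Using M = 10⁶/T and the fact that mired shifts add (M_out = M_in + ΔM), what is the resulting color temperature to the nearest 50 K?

M_in = 10⁶/3188 = 313.68 mireds.
M_out = 313.68 + (+101) = 414.68 mireds.
T_out = 10⁶/414.68 = 2411.5 K → 2400 K.

2400 K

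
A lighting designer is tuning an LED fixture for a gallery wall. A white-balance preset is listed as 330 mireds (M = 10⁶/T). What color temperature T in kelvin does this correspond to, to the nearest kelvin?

T = 10⁶ / 330 = 3030.30 K → 3030 K.

3030 K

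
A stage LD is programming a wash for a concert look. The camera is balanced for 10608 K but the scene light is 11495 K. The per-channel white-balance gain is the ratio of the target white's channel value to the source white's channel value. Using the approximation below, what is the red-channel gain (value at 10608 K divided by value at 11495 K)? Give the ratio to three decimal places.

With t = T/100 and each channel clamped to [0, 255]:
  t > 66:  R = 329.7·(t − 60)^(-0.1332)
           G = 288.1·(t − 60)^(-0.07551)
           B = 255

At 11495 K (t = 114.95):
  R = 329.7·(114.95 − 60)^(-0.1332) = 329.7·54.95^(-0.1332) = 329.7·0.58646 = 193.355.
At 10608 K (t = 106.08):
  R = 329.7·(106.08 − 60)^(-0.1332) = 329.7·46.08^(-0.1332) = 329.7·0.60037 = 197.943.
Gain = 197.943 / 193.355 = 1.0237 → 1.024.

1.024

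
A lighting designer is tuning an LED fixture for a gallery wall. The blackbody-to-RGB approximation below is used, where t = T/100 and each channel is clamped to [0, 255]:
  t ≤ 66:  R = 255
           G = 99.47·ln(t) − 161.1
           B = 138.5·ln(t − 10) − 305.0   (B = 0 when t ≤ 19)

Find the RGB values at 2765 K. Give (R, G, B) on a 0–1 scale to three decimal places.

t = 2765/100 = 27.65; the t ≤ 66 branch applies.
R = 255 by definition for t ≤ 66.
G = 99.47·ln 27.65 − 161.1 = 99.47·3.3196 − 161.1 = 169.103.
B = 138.5·ln(27.65 − 10) − 305.0 = 138.5·ln 17.65 − 305.0 = 138.5·2.8707 − 305.0 = 92.597.
Dividing each by 255: (1.0000, 0.6631, 0.3631) → (1.000, 0.663, 0.363).

(1.000, 0.663, 0.363)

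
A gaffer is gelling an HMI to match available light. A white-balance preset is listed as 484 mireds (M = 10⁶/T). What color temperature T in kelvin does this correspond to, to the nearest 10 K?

T = 10⁶ / 484 = 2066.12 K → 2070 K.

2070 K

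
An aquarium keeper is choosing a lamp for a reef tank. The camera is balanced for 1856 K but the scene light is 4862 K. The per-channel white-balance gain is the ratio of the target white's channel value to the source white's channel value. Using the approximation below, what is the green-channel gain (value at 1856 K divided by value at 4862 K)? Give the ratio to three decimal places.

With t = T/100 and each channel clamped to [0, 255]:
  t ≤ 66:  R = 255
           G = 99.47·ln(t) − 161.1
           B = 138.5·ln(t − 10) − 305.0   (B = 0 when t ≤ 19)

At 4862 K (t = 48.62):
  G = 99.47·ln 48.62 − 161.1 = 99.47·3.8840 − 161.1 = 225.245.
At 1856 K (t = 18.56):
  G = 99.47·ln 18.56 − 161.1 = 99.47·2.9210 − 161.1 = 129.453.
Gain = 129.453 / 225.245 = 0.5747 → 0.575.

0.575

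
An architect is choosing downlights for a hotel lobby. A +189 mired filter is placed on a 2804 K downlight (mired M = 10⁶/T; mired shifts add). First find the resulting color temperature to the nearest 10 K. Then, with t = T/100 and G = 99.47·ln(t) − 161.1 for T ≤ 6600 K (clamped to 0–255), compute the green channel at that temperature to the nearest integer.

M_in = 10⁶/2804 = 356.63; M_out = 356.63 + (+189) = 545.63.
T_out = 10⁶/545.63 = 1832.7 K → 1830 K; t = 18.3.
G = 99.47·ln 18.3 − 161.1 = 99.47·2.9069 − 161.1 = 128.049.
Rounded: 128.

128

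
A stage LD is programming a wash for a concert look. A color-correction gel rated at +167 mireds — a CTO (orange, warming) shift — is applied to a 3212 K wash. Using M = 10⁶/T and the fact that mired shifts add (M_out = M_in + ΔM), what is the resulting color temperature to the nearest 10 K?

2090 K

M_in = 10⁶/3212 = 311.33 mireds.
M_out = 311.33 + (+167) = 478.33 mireds.
T_out = 10⁶/478.33 = 2090.6 K → 2090 K.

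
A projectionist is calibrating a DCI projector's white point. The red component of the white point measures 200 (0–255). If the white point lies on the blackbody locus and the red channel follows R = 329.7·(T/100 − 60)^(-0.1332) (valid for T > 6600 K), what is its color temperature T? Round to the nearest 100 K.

10300 K

(t − 60)^(-0.1332) = 200/329.7 = 0.60661.
t − 60 = 0.60661^(1/-0.1332) = 0.60661^(-7.508) = 42.638, so t = 102.638.
T = 100·t = 10264 K → 10300 K to the nearest 100 K.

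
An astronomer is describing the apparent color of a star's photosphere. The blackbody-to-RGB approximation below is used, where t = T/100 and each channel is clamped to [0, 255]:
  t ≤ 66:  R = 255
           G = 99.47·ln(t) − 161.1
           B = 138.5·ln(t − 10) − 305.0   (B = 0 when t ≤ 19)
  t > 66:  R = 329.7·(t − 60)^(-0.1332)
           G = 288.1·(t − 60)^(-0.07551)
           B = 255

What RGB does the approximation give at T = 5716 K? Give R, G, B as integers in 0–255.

t = 5716/100 = 57.16; the t ≤ 66 branch applies.
R = 255 by definition for t ≤ 66.
G = 99.47·ln 57.16 − 161.1 = 99.47·4.0459 − 161.1 = 241.341.
B = 138.5·ln(57.16 − 10) − 305.0 = 138.5·ln 47.16 − 305.0 = 138.5·3.8535 − 305.0 = 228.716.
Rounded: (255, 241, 229).

R=255, G=241, B=229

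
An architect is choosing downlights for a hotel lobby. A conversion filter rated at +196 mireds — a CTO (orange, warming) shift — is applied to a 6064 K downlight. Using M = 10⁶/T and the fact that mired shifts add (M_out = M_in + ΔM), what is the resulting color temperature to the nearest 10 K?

2770 K

M_in = 10⁶/6064 = 164.91 mireds.
M_out = 164.91 + (+196) = 360.91 mireds.
T_out = 10⁶/360.91 = 2770.8 K → 2770 K.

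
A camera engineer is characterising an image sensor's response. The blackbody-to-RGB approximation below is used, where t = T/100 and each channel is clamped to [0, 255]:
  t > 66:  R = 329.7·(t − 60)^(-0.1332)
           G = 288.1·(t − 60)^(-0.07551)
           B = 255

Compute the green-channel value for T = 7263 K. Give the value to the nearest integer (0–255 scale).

t = 7263/100 = 72.63; the t > 66 branch applies.
G = 288.1·(72.63 − 60)^(-0.07551) = 288.1·12.63^(-0.07551) = 288.1·0.82572 = 237.890.
Rounded: 238.

238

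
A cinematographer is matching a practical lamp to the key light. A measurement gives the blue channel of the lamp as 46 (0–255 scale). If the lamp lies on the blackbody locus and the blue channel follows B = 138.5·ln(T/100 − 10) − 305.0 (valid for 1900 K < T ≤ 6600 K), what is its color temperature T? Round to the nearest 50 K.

2250 K

ln(t − 10) = (46 + 305.0) / 138.5 = 2.5343.
t − 10 = e^2.5343 = 12.608, so t = 22.608.
T = 100·t = 2261 K → 2250 K to the nearest 50 K.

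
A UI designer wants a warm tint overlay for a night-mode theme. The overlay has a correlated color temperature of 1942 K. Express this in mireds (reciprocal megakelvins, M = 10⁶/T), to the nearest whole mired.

M = 10⁶ / 1942 = 514.933 → 515 mireds.

515 mireds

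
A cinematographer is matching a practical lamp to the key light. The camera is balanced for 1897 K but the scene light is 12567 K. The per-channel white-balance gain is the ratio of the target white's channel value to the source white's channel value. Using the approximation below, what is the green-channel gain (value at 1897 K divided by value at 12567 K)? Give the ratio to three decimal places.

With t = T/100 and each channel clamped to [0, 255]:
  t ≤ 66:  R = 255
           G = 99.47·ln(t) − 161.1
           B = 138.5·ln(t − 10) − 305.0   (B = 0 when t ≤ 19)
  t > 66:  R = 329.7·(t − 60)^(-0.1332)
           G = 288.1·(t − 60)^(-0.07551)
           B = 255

0.627

At 12567 K (t = 125.67):
  G = 288.1·(125.67 − 60)^(-0.07551) = 288.1·65.67^(-0.07551) = 288.1·0.72907 = 210.046.
At 1897 K (t = 18.97):
  G = 99.47·ln 18.97 − 161.1 = 99.47·2.9429 − 161.1 = 131.626.
Gain = 131.626 / 210.046 = 0.6267 → 0.627.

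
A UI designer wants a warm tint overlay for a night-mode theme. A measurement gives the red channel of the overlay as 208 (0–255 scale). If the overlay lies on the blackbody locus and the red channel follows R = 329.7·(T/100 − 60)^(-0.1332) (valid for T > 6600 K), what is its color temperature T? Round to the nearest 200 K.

(t − 60)^(-0.1332) = 208/329.7 = 0.63088.
t − 60 = 0.63088^(1/-0.1332) = 0.63088^(-7.508) = 31.763, so t = 91.763.
T = 100·t = 9176 K → 9200 K to the nearest 200 K.

9200 K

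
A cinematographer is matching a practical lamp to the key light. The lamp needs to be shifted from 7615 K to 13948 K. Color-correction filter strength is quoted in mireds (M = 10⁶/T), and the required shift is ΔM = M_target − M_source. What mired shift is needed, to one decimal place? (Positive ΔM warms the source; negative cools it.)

M_source = 10⁶/7615 = 131.320; M_target = 10⁶/13948 = 71.695.
ΔM = 71.695 − 131.320 = -59.625 → -59.6 mireds, a cooling shift.

-59.6 mireds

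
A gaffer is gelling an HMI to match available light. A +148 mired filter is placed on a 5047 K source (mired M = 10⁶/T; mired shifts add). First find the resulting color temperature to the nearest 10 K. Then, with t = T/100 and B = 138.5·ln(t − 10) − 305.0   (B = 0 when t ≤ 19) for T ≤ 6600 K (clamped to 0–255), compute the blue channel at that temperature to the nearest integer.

102

M_in = 10⁶/5047 = 198.14; M_out = 198.14 + (+148) = 346.14.
T_out = 10⁶/346.14 = 2889.0 K → 2890 K; t = 28.9.
B = 138.5·ln(28.9 − 10) − 305.0 = 138.5·ln 18.9 − 305.0 = 138.5·2.9392 − 305.0 = 102.074.
Rounded: 102.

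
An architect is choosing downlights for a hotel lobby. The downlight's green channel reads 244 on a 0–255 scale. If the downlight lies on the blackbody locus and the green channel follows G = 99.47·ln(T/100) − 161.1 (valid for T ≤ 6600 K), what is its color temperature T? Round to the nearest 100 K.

ln t = (244 + 161.1) / 99.47 = 4.0726.
t = e^4.0726 = 58.709.
T = 100·t = 5871 K → 5900 K to the nearest 100 K.

5900 K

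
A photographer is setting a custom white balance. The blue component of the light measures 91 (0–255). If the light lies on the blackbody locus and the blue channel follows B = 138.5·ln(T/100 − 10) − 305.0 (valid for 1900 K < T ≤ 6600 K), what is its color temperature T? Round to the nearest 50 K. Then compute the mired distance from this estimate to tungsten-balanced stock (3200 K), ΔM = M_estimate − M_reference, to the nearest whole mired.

+51 mireds

ln(t − 10) = (91 + 305.0) / 138.5 = 2.8592.
t − 10 = e^2.8592 = 17.448, so t = 27.448.
T = 100·t = 2745 K → 2750 K to the nearest 50 K.
M_estimate = 10⁶/2750 = 363.64; M_reference = 10⁶/3200 = 312.50.
ΔM = 363.64 − 312.50 = 51.14 → +51 mireds.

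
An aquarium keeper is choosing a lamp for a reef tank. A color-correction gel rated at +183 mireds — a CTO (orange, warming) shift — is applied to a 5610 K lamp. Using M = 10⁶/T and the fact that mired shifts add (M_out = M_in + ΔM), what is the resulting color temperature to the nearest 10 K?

2770 K

M_in = 10⁶/5610 = 178.25 mireds.
M_out = 178.25 + (+183) = 361.25 mireds.
T_out = 10⁶/361.25 = 2768.1 K → 2770 K.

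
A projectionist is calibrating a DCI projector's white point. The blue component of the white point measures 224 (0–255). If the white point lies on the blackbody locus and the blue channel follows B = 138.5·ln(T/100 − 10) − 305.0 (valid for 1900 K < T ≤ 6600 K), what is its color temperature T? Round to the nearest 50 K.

5550 K

ln(t − 10) = (224 + 305.0) / 138.5 = 3.8195.
t − 10 = e^3.8195 = 45.581, so t = 55.581.
T = 100·t = 5558 K → 5550 K to the nearest 50 K.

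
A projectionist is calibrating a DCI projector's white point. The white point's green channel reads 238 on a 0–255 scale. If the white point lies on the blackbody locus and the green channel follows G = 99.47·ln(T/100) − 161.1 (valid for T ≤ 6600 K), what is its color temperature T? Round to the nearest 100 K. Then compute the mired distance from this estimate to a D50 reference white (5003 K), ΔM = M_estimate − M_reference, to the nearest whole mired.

ln t = (238 + 161.1) / 99.47 = 4.0123.
t = e^4.0123 = 55.272.
T = 100·t = 5527 K → 5500 K to the nearest 100 K.
M_estimate = 10⁶/5500 = 181.82; M_reference = 10⁶/5003 = 199.88.
ΔM = 181.82 − 199.88 = -18.06 → -18 mireds.

-18 mireds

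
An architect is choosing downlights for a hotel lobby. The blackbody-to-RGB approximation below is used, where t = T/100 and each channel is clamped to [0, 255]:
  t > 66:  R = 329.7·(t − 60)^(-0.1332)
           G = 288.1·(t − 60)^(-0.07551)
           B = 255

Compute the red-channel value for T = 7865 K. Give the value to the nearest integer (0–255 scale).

t = 7865/100 = 78.65; the t > 66 branch applies.
R = 329.7·(78.65 − 60)^(-0.1332) = 329.7·18.65^(-0.1332) = 329.7·0.67724 = 223.288.
Rounded: 223.

223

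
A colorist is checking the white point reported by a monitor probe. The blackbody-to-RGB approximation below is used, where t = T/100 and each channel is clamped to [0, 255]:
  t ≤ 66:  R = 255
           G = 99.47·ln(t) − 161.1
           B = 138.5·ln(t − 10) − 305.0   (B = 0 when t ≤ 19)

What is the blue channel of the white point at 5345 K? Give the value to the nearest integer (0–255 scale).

217

t = 5345/100 = 53.45; the t ≤ 66 branch applies.
B = 138.5·ln(53.45 − 10) − 305.0 = 138.5·ln 43.45 − 305.0 = 138.5·3.7716 − 305.0 = 217.368.
Rounded: 217.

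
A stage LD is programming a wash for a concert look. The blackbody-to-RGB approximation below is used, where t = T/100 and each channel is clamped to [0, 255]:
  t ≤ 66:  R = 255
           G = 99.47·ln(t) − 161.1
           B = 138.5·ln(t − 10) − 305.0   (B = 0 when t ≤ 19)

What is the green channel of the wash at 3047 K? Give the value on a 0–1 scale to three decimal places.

t = 3047/100 = 30.47; the t ≤ 66 branch applies.
G = 99.47·ln 30.47 − 161.1 = 99.47·3.4167 − 161.1 = 178.763.
On a 0–1 scale: 178.763/255 = 0.7010 → 0.701.

0.701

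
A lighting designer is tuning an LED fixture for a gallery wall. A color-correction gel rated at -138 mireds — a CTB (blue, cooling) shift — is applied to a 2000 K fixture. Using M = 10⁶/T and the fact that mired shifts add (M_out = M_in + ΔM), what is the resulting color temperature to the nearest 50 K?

2750 K

M_in = 10⁶/2000 = 500.00 mireds.
M_out = 500.00 + (-138) = 362.00 mireds.
T_out = 10⁶/362.00 = 2762.4 K → 2750 K.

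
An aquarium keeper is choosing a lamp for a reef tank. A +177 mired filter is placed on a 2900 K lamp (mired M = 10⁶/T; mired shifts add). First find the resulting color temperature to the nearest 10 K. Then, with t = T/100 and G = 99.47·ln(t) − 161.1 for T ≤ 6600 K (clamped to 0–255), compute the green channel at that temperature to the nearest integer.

M_in = 10⁶/2900 = 344.83; M_out = 344.83 + (+177) = 521.83.
T_out = 10⁶/521.83 = 1916.3 K → 1920 K; t = 19.2.
G = 99.47·ln 19.2 − 161.1 = 99.47·2.9549 − 161.1 = 132.825.
Rounded: 133.

133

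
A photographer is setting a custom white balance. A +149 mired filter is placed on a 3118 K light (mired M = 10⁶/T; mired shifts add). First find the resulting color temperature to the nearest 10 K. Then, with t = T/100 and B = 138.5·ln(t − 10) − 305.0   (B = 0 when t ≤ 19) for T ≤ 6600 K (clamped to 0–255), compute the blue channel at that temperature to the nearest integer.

31

M_in = 10⁶/3118 = 320.72; M_out = 320.72 + (+149) = 469.72.
T_out = 10⁶/469.72 = 2128.9 K → 2130 K; t = 21.3.
B = 138.5·ln(21.3 − 10) − 305.0 = 138.5·ln 11.3 − 305.0 = 138.5·2.4248 − 305.0 = 30.835.
Rounded: 31.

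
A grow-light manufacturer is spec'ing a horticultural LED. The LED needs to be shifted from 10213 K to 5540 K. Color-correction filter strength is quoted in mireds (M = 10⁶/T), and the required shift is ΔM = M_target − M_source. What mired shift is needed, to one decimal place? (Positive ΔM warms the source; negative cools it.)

+82.6 mireds

M_source = 10⁶/10213 = 97.914; M_target = 10⁶/5540 = 180.505.
ΔM = 180.505 − 97.914 = 82.591 → +82.6 mireds, a warming shift.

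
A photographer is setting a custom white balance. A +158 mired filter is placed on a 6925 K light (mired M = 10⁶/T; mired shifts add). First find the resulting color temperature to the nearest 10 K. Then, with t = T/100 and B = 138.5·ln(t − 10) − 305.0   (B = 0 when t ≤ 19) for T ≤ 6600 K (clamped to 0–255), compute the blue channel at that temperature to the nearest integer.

M_in = 10⁶/6925 = 144.40; M_out = 144.40 + (+158) = 302.40.
T_out = 10⁶/302.40 = 3306.8 K → 3310 K; t = 33.1.
B = 138.5·ln(33.1 − 10) − 305.0 = 138.5·ln 23.1 − 305.0 = 138.5·3.1398 − 305.0 = 129.867.
Rounded: 130.

130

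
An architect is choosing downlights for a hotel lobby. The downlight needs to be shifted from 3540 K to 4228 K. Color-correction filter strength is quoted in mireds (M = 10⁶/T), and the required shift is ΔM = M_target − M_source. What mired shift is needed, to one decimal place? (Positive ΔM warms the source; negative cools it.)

-46.0 mireds

M_source = 10⁶/3540 = 282.486; M_target = 10⁶/4228 = 236.518.
ΔM = 236.518 − 282.486 = -45.967 → -46.0 mireds, a cooling shift.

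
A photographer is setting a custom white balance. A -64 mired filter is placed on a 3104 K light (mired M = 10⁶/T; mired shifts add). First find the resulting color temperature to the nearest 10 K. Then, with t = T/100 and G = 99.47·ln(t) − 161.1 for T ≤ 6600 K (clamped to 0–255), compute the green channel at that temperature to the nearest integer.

203

M_in = 10⁶/3104 = 322.16; M_out = 322.16 + (-64) = 258.16.
T_out = 10⁶/258.16 = 3873.5 K → 3870 K; t = 38.7.
G = 99.47·ln 38.7 − 161.1 = 99.47·3.6558 − 161.1 = 202.546.
Rounded: 203.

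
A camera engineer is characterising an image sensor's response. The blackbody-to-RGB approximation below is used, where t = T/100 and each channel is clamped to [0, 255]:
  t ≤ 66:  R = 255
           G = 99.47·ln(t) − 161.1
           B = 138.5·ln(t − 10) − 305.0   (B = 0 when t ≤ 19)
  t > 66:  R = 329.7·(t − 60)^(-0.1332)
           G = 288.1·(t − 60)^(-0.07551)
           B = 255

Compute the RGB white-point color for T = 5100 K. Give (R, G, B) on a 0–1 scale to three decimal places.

t = 5100/100 = 51; the t ≤ 66 branch applies.
R = 255 by definition for t ≤ 66.
G = 99.47·ln 51 − 161.1 = 99.47·3.9318 − 161.1 = 229.999.
B = 138.5·ln(51 − 10) − 305.0 = 138.5·ln 41 − 305.0 = 138.5·3.7136 − 305.0 = 209.330.
Dividing each by 255: (1.0000, 0.9020, 0.8209) → (1.000, 0.902, 0.821).

(1.000, 0.902, 0.821)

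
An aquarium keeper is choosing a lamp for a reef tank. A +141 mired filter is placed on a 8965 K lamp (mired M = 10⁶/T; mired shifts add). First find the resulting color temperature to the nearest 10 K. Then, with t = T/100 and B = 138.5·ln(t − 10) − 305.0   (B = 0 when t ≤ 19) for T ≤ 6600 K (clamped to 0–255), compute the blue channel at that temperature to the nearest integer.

164

M_in = 10⁶/8965 = 111.54; M_out = 111.54 + (+141) = 252.54.
T_out = 10⁶/252.54 = 3959.7 K → 3960 K; t = 39.6.
B = 138.5·ln(39.6 − 10) − 305.0 = 138.5·ln 29.6 − 305.0 = 138.5·3.3878 − 305.0 = 164.207.
Rounded: 164.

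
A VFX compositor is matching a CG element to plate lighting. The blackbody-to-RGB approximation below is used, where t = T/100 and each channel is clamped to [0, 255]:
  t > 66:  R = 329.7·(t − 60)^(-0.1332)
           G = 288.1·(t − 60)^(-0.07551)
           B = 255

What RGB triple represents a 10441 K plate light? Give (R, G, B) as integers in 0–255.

(199, 216, 255)

t = 10441/100 = 104.41; the t > 66 branch applies.
R = 329.7·(104.41 − 60)^(-0.1332) = 329.7·44.41^(-0.1332) = 329.7·0.60333 = 198.918.
G = 288.1·(104.41 − 60)^(-0.07551) = 288.1·44.41^(-0.07551) = 288.1·0.75093 = 216.343.
B = 255 by definition for t > 66.
Rounded: (199, 216, 255).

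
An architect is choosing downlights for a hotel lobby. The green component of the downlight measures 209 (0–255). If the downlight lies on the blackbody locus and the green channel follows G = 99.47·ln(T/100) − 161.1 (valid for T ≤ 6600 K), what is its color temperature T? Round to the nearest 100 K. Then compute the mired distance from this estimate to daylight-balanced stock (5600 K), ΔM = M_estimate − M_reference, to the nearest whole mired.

ln t = (209 + 161.1) / 99.47 = 3.7207.
t = e^3.7207 = 41.294.
T = 100·t = 4129 K → 4100 K to the nearest 100 K.
M_estimate = 10⁶/4100 = 243.90; M_reference = 10⁶/5600 = 178.57.
ΔM = 243.90 − 178.57 = 65.33 → +65 mireds.

+65 mireds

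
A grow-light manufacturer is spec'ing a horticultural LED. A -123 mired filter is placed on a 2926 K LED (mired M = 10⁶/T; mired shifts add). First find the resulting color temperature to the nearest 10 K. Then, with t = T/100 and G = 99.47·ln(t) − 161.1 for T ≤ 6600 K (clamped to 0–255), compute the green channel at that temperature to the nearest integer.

M_in = 10⁶/2926 = 341.76; M_out = 341.76 + (-123) = 218.76.
T_out = 10⁶/218.76 = 4571.1 K → 4570 K; t = 45.7.
G = 99.47·ln 45.7 − 161.1 = 99.47·3.8221 − 161.1 = 219.084.
Rounded: 219.

219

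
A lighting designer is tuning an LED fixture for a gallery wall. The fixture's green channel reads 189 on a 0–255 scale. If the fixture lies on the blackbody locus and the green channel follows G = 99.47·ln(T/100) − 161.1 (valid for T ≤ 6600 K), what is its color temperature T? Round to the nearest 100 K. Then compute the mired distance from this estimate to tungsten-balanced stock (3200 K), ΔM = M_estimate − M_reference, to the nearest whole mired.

-18 mireds

ln t = (189 + 161.1) / 99.47 = 3.5197.
t = e^3.5197 = 33.773.
T = 100·t = 3377 K → 3400 K to the nearest 100 K.
M_estimate = 10⁶/3400 = 294.12; M_reference = 10⁶/3200 = 312.50.
ΔM = 294.12 − 312.50 = -18.38 → -18 mireds.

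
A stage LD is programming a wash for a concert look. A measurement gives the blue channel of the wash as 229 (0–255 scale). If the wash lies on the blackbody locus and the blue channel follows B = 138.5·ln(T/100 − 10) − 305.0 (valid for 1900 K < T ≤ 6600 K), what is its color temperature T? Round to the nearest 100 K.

ln(t − 10) = (229 + 305.0) / 138.5 = 3.8556.
t − 10 = e^3.8556 = 47.257, so t = 57.257.
T = 100·t = 5726 K → 5700 K to the nearest 100 K.

5700 K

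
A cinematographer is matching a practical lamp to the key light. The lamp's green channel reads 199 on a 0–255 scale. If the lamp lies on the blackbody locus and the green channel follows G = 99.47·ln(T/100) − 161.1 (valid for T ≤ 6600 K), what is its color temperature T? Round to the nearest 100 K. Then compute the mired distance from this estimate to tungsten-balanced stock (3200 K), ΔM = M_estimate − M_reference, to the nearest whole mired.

ln t = (199 + 161.1) / 99.47 = 3.6202.
t = e^3.6202 = 37.345.
T = 100·t = 3734 K → 3700 K to the nearest 100 K.
M_estimate = 10⁶/3700 = 270.27; M_reference = 10⁶/3200 = 312.50.
ΔM = 270.27 − 312.50 = -42.23 → -42 mireds.

-42 mireds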